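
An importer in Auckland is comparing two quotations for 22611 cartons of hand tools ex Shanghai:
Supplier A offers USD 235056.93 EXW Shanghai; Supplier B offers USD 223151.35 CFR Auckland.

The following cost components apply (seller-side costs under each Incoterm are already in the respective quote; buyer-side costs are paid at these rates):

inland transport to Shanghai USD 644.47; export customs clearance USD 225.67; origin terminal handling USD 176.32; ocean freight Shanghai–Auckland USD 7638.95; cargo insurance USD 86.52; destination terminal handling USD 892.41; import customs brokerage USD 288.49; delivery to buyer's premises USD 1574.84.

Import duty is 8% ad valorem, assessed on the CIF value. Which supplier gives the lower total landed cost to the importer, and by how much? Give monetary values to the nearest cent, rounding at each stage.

Supplier B is cheaper by USD 22238.27

Supplier A (EXW):
CIF value = EXW price + inland to port + export clearance + origin terminal + freight + insurance = 235056.93 + 644.47 + 225.67 + 176.32 + 7638.95 + 86.52 = 243828.86
Import duty = 243828.86 × 8% = 19506.31
Buyer bears (A): 644.47 + 225.67 + 176.32 + 7638.95 + 86.52 + 892.41 + 288.49 + 1574.84 = 11527.67
Landed cost (A) = invoice 235056.93 + 11527.67 + duty 19506.31 = 266090.91
Supplier B (CFR):
CIF value = CFR price + insurance = 223151.35 + 86.52 = 223237.87
Import duty = 223237.87 × 8% = 17859.03
Buyer bears (B): 86.52 + 892.41 + 288.49 + 1574.84 = 2842.26
Landed cost (B) = invoice 223151.35 + 2842.26 + duty 17859.03 = 243852.64
Difference = |266090.91 − 243852.64| = 22238.27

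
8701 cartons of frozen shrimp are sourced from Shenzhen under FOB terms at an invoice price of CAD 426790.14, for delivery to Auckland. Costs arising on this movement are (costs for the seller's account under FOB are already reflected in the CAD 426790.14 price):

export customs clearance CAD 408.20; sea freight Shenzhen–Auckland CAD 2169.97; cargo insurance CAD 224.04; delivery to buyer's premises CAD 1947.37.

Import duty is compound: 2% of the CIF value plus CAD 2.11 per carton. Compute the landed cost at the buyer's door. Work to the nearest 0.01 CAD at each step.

Total landed cost: CAD 458074.31

FOB: the seller bears costs until goods are on board at the origin port; the buyer bears freight, insurance and all costs thereafter.
Already in the invoice (seller's account under FOB): export clearance — exclude.
CIF value = FOB price + freight + insurance = 426790.14 + 2169.97 + 224.04 = 429184.15
Ad valorem component: 429184.15 × 2% = 8583.68
Specific component: 8701 × 2.11 = 18359.11
Import duty = 8583.68 + 18359.11 = 26942.79
Buyer bears: freight 2169.97 + insurance 224.04 + delivery 1947.37 + duty 26942.79 = 31284.17
Landed cost = invoice 426790.14 + 31284.17 = 458074.31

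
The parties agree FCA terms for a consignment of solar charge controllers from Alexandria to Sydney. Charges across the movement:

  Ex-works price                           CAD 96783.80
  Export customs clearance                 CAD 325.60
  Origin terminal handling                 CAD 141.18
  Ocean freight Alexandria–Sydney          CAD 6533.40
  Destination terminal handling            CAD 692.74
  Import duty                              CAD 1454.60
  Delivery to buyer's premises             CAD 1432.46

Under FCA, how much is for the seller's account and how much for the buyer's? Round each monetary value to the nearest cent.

FCA: the seller delivers export-cleared goods to the carrier; the buyer bears costs from that point.
Seller's account: goods 96783.80 + export clearance 325.60 = 97109.40
Buyer's account: origin terminal 141.18 + freight 6533.40 + destination terminal 692.74 + duty 1454.60 + delivery 1432.46 = 10254.38

Seller: CAD 97109.40; buyer: CAD 10254.38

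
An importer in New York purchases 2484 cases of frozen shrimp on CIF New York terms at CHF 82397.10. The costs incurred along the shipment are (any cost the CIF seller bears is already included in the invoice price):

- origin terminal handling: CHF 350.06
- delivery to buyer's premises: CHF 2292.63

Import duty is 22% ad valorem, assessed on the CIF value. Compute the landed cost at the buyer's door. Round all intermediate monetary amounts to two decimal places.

CIF: the seller pays costs through ocean freight and marine insurance to the destination port.
Already in the invoice (seller's account under CIF): origin terminal — exclude.
The CIF price already equals the CIF value: 82397.10
Import duty = 82397.10 × 22% = 18127.36
Buyer bears: delivery 2292.63 + duty 18127.36 = 20419.99
Landed cost = invoice 82397.10 + 20419.99 = 102817.09

Total landed cost: CHF 102817.09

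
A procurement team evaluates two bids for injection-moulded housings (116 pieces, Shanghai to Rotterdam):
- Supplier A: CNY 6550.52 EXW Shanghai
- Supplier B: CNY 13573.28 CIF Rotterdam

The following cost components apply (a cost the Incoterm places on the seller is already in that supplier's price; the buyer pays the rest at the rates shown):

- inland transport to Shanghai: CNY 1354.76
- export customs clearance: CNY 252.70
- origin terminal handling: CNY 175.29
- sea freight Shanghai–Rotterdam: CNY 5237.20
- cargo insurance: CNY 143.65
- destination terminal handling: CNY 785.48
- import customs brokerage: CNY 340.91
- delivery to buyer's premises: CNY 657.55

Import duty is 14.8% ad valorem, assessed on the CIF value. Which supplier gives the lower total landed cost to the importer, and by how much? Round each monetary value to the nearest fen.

Supplier A (EXW):
CIF value = EXW price + inland to port + export clearance + origin terminal + freight + insurance = 6550.52 + 1354.76 + 252.70 + 175.29 + 5237.20 + 143.65 = 13714.12
Import duty = 13714.12 × 14.8% = 2029.69
Buyer bears (A): 1354.76 + 252.70 + 175.29 + 5237.20 + 143.65 + 785.48 + 340.91 + 657.55 = 8947.54
Landed cost (A) = invoice 6550.52 + 8947.54 + duty 2029.69 = 17527.75
Supplier B (CIF):
The CIF price already equals the CIF value: 13573.28
Import duty = 13573.28 × 14.8% = 2008.85
Buyer bears (B): 785.48 + 340.91 + 657.55 = 1783.94
Landed cost (B) = invoice 13573.28 + 1783.94 + duty 2008.85 = 17366.07
Difference = |17527.75 − 17366.07| = 161.68

Supplier B is cheaper by CNY 161.68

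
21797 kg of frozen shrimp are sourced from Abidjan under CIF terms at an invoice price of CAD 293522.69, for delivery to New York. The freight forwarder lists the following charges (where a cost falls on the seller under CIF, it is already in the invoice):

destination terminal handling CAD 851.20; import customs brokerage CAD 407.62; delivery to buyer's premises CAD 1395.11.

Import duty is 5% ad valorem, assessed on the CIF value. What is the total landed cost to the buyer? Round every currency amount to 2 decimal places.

Total landed cost: CAD 310852.75

CIF: the seller pays costs through ocean freight and marine insurance to the destination port.
The CIF price already equals the CIF value: 293522.69
Import duty = 293522.69 × 5% = 14676.13
Buyer bears: destination terminal 851.20 + brokerage 407.62 + delivery 1395.11 + duty 14676.13 = 17330.06
Landed cost = invoice 293522.69 + 17330.06 = 310852.75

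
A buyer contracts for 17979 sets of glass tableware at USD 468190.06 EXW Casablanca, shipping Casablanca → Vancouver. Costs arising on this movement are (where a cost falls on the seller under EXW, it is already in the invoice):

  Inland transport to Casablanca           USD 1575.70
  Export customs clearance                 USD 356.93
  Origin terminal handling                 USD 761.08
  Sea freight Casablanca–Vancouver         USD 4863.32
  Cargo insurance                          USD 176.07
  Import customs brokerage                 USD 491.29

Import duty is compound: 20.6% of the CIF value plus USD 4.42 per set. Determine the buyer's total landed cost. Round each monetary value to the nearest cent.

EXW: the seller makes goods available at their premises; the buyer bears all onward costs.
CIF value = EXW price + inland to port + export clearance + origin terminal + freight + insurance = 468190.06 + 1575.70 + 356.93 + 761.08 + 4863.32 + 176.07 = 475923.16
Ad valorem component: 475923.16 × 20.6% = 98040.17
Specific component: 17979 × 4.42 = 79467.18
Import duty = 98040.17 + 79467.18 = 177507.35
Buyer bears: inland to port 1575.70 + export clearance 356.93 + origin terminal 761.08 + freight 4863.32 + insurance 176.07 + brokerage 491.29 + duty 177507.35 = 185731.74
Landed cost = invoice 468190.06 + 185731.74 = 653921.80

Total landed cost: USD 653921.80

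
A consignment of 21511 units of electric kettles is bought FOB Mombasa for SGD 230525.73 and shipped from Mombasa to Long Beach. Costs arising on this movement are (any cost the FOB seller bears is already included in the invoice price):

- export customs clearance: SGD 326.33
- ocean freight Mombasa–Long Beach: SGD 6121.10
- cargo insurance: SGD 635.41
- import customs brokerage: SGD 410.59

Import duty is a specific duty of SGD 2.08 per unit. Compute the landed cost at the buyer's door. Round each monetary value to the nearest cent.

FOB: the seller bears costs until goods are on board at the origin port; the buyer bears freight, insurance and all costs thereafter.
Already in the invoice (seller's account under FOB): export clearance — exclude.
CIF value = FOB price + freight + insurance = 230525.73 + 6121.10 + 635.41 = 237282.24
Import duty = 21511 × 2.08 = 44742.88
Buyer bears: freight 6121.10 + insurance 635.41 + brokerage 410.59 + duty 44742.88 = 51909.98
Landed cost = invoice 230525.73 + 51909.98 = 282435.71

Total landed cost: SGD 282435.71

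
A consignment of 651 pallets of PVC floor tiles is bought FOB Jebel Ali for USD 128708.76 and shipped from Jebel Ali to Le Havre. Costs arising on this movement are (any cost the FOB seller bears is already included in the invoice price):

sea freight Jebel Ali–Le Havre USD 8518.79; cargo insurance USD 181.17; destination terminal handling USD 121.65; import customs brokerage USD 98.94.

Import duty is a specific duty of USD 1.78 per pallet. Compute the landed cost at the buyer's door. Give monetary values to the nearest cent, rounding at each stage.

FOB: the seller bears costs until goods are on board at the origin port; the buyer bears freight, insurance and all costs thereafter.
CIF value = FOB price + freight + insurance = 128708.76 + 8518.79 + 181.17 = 137408.72
Import duty = 651 × 1.78 = 1158.78
Buyer bears: freight 8518.79 + insurance 181.17 + destination terminal 121.65 + brokerage 98.94 + duty 1158.78 = 10079.33
Landed cost = invoice 128708.76 + 10079.33 = 138788.09

Total landed cost: USD 138788.09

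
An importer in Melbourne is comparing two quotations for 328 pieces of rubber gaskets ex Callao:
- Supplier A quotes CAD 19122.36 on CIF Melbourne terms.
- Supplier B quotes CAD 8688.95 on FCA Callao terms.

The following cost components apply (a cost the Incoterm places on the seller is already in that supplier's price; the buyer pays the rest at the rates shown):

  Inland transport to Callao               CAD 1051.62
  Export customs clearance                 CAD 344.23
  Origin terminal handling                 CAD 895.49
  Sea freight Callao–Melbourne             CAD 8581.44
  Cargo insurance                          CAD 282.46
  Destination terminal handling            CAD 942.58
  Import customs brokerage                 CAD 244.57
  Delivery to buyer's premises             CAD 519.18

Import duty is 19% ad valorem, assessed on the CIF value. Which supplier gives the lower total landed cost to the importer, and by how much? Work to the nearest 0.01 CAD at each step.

Supplier B is cheaper by CAD 802.09

Supplier A (CIF):
The CIF price already equals the CIF value: 19122.36
Import duty = 19122.36 × 19% = 3633.25
Buyer bears (A): 942.58 + 244.57 + 519.18 = 1706.33
Landed cost (A) = invoice 19122.36 + 1706.33 + duty 3633.25 = 24461.94
Supplier B (FCA):
CIF value = FCA price + origin terminal + freight + insurance = 8688.95 + 895.49 + 8581.44 + 282.46 = 18448.34
Import duty = 18448.34 × 19% = 3505.18
Buyer bears (B): 895.49 + 8581.44 + 282.46 + 942.58 + 244.57 + 519.18 = 11465.72
Landed cost (B) = invoice 8688.95 + 11465.72 + duty 3505.18 = 23659.85
Difference = |24461.94 − 23659.85| = 802.09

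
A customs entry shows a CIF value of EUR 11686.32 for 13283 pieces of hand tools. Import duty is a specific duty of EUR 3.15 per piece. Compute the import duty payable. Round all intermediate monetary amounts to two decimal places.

Import duty = 13283 × 3.15 = 41841.45

Import duty: EUR 41841.45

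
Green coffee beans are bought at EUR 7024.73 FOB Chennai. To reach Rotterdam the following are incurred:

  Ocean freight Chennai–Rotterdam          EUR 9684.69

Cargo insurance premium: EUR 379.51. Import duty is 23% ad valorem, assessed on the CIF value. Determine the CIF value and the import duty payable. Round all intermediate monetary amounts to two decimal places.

CIF value: EUR 17088.93; import duty: EUR 3930.45

CIF = FOB price + freight + insurance
CIF = 7024.73 + 9684.69 + 379.51 = 17088.93
Import duty = 17088.93 × 23% = 3930.45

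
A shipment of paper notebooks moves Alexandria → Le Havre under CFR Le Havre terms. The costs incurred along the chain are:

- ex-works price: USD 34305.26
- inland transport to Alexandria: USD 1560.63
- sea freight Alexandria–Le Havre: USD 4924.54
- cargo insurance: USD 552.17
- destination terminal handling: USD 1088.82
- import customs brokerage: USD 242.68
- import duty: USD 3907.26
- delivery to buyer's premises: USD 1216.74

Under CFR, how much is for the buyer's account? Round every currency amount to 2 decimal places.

Buyer's account: USD 7007.67

CFR: the seller pays costs through ocean freight to the destination port, but not insurance.
Seller's account: goods 34305.26 + inland to port 1560.63 + freight 4924.54 = 40790.43
Buyer's account: insurance 552.17 + destination terminal 1088.82 + brokerage 242.68 + duty 3907.26 + delivery 1216.74 = 7007.67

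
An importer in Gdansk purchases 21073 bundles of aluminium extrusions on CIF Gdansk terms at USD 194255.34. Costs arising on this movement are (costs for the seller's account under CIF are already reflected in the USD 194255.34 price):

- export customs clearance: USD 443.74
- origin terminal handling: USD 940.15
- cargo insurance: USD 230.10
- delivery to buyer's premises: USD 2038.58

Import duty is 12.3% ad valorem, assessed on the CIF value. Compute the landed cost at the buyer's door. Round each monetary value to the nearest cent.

Total landed cost: USD 220187.33

CIF: the seller pays costs through ocean freight and marine insurance to the destination port.
Already in the invoice (seller's account under CIF): export clearance, origin terminal, insurance — exclude.
The CIF price already equals the CIF value: 194255.34
Import duty = 194255.34 × 12.3% = 23893.41
Buyer bears: delivery 2038.58 + duty 23893.41 = 25931.99
Landed cost = invoice 194255.34 + 25931.99 = 220187.33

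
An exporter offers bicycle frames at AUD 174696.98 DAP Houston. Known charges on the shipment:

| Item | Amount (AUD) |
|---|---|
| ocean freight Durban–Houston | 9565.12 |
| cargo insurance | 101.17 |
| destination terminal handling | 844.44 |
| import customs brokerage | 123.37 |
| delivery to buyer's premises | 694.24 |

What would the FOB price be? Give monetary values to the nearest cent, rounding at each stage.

FOB price: AUD 163492.01

Not relevant to the conversion: brokerage — on the buyer under both terms; not part of either seller's price.
From DAP to FOB, the seller no longer bears: freight, insurance, destination terminal, delivery.
FOB price = 174696.98 − 9565.12 − 101.17 − 844.44 − 694.24 = 163492.01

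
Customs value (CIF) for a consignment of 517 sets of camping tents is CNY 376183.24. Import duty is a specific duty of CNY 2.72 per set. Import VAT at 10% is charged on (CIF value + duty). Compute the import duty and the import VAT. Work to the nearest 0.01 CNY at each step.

Import duty: CNY 1406.24; import VAT: CNY 37758.95

Import duty = 517 × 2.72 = 1406.24
VAT base = CIF + duty = 376183.24 + 1406.24 = 377589.48
Import VAT = 377589.48 × 10% = 37758.95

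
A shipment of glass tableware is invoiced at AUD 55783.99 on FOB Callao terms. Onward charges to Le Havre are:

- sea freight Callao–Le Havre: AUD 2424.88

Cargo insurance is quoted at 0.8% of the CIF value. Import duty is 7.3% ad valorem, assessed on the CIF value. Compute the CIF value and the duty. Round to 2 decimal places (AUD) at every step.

Let C be the CIF value. C = FOB price + freight + 0.8% × C
C − 0.8% × C = 55783.99 + 2424.88
0.992 × C = 58208.87
C = 58208.87 / 0.992 = 58678.30
Insurance premium = 0.8% × 58678.30 = 469.43
Import duty = 58678.30 × 7.3% = 4283.52

CIF value: AUD 58678.30; import duty: AUD 4283.52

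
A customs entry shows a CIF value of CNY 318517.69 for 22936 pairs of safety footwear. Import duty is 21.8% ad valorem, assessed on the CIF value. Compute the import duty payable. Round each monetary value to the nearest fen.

Import duty = 318517.69 × 21.8% = 69436.86

Import duty: CNY 69436.86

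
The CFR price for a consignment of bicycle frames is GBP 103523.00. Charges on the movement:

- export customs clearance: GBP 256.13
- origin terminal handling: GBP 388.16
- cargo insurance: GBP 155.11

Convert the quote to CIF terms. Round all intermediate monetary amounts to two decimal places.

CIF price: GBP 103678.11

Not relevant to the conversion: origin terminal, export clearance — on the seller under both CFR and CIF; already in the CFR price and stays in the CIF price.
From CFR to CIF, the seller additionally bears: insurance.
CIF price = 103523.00 + 155.11 = 103678.11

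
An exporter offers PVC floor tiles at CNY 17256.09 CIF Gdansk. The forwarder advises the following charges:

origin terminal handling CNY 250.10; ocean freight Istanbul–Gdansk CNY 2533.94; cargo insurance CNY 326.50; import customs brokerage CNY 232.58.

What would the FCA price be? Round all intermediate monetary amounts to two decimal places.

Not relevant to the conversion: brokerage — on the buyer under both terms; not part of either seller's price.
From CIF to FCA, the seller no longer bears: origin terminal, freight, insurance.
FCA price = 17256.09 − 250.10 − 2533.94 − 326.50 = 14145.55

FCA price: CNY 14145.55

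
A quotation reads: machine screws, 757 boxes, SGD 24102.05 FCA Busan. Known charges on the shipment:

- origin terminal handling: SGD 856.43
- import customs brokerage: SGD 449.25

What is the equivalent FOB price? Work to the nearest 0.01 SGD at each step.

Not relevant to the conversion: brokerage — on the buyer under both terms; not part of either seller's price.
From FCA to FOB, the seller additionally bears: origin terminal.
FOB price = 24102.05 + 856.43 = 24958.48

FOB price: SGD 24958.48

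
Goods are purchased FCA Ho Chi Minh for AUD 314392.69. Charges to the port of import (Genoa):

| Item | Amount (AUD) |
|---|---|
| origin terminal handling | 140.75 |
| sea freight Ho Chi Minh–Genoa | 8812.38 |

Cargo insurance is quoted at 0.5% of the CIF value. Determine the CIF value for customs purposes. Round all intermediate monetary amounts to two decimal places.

CIF value: AUD 324970.67

Let C be the CIF value. C = FCA price + pre-shipment costs + freight + 0.5% × C
C − 0.5% × C = 314392.69 + 140.75 + 8812.38
0.995 × C = 323345.82
C = 323345.82 / 0.995 = 324970.67
Insurance premium = 0.5% × 324970.67 = 1624.85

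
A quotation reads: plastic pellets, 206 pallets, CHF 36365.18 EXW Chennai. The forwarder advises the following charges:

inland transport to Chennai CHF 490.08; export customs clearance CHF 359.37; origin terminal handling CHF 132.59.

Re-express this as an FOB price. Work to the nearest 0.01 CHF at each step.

From EXW to FOB, the seller additionally bears: inland to port, export clearance, origin terminal.
FOB price = 36365.18 + 490.08 + 359.37 + 132.59 = 37347.22

FOB price: CHF 37347.22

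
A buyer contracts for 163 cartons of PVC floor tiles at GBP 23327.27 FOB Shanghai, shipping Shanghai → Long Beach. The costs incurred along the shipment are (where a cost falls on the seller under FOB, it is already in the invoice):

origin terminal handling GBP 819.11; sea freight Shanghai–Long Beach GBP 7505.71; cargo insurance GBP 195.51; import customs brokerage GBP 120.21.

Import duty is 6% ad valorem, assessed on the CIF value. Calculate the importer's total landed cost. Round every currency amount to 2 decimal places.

Total landed cost: GBP 33010.41

FOB: the seller bears costs until goods are on board at the origin port; the buyer bears freight, insurance and all costs thereafter.
Already in the invoice (seller's account under FOB): origin terminal — exclude.
CIF value = FOB price + freight + insurance = 23327.27 + 7505.71 + 195.51 = 31028.49
Import duty = 31028.49 × 6% = 1861.71
Buyer bears: freight 7505.71 + insurance 195.51 + brokerage 120.21 + duty 1861.71 = 9683.14
Landed cost = invoice 23327.27 + 9683.14 = 33010.41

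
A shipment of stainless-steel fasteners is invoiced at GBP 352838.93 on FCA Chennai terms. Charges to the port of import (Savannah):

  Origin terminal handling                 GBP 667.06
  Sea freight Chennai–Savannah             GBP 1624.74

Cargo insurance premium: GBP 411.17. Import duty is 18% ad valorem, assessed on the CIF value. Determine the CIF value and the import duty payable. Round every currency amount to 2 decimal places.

CIF = FCA price + pre-shipment costs + freight + insurance
CIF = 352838.93 + 667.06 + 1624.74 + 411.17 = 355541.90
Import duty = 355541.90 × 18% = 63997.54

CIF value: GBP 355541.90; import duty: GBP 63997.54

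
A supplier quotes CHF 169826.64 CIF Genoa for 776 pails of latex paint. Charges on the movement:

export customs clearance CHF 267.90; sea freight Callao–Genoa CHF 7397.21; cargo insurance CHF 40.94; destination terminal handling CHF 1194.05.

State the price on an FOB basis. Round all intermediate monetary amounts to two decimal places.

Not relevant to the conversion: export clearance — on the seller under both CIF and FOB; already in the CIF price and stays in the FOB price. destination terminal — on the buyer under both terms; not part of either seller's price.
From CIF to FOB, the seller no longer bears: freight, insurance.
FOB price = 169826.64 − 7397.21 − 40.94 = 162388.49

FOB price: CHF 162388.49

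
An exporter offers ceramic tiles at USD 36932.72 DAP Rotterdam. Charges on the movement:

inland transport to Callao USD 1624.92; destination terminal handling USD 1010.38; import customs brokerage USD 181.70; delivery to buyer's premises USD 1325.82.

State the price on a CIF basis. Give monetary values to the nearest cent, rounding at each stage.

Not relevant to the conversion: inland to port — on the seller under both DAP and CIF; already in the DAP price and stays in the CIF price. brokerage — on the buyer under both terms; not part of either seller's price.
From DAP to CIF, the seller no longer bears: destination terminal, delivery.
CIF price = 36932.72 − 1010.38 − 1325.82 = 34596.52

CIF price: USD 34596.52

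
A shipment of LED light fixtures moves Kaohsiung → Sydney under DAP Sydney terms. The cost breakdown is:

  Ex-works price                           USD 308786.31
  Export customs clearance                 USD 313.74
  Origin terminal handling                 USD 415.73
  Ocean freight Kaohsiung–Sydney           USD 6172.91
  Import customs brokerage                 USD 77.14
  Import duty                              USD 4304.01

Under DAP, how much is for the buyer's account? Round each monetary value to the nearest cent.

DAP: the seller bears all costs to the named destination except import duty and clearance.
Seller's account: goods 308786.31 + export clearance 313.74 + origin terminal 415.73 + freight 6172.91 = 315688.69
Buyer's account: brokerage 77.14 + duty 4304.01 = 4381.15

Buyer's account: USD 4381.15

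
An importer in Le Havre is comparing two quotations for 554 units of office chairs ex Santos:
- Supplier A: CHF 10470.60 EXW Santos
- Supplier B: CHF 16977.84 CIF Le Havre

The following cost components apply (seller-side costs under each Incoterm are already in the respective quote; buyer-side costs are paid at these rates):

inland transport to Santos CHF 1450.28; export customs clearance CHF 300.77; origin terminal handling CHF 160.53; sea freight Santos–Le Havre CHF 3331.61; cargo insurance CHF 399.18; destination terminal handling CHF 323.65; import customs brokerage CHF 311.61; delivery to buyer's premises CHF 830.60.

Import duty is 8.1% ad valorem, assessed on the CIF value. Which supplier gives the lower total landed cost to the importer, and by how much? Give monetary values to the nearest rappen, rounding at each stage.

Supplier A is cheaper by CHF 934.93

Supplier A (EXW):
CIF value = EXW price + inland to port + export clearance + origin terminal + freight + insurance = 10470.60 + 1450.28 + 300.77 + 160.53 + 3331.61 + 399.18 = 16112.97
Import duty = 16112.97 × 8.1% = 1305.15
Buyer bears (A): 1450.28 + 300.77 + 160.53 + 3331.61 + 399.18 + 323.65 + 311.61 + 830.60 = 7108.23
Landed cost (A) = invoice 10470.60 + 7108.23 + duty 1305.15 = 18883.98
Supplier B (CIF):
The CIF price already equals the CIF value: 16977.84
Import duty = 16977.84 × 8.1% = 1375.21
Buyer bears (B): 323.65 + 311.61 + 830.60 = 1465.86
Landed cost (B) = invoice 16977.84 + 1465.86 + duty 1375.21 = 19818.91
Difference = |18883.98 − 19818.91| = 934.93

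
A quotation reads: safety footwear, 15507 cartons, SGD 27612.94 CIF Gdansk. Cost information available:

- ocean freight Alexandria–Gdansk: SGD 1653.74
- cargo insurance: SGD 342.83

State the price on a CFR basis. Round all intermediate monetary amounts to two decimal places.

CFR price: SGD 27270.11

Not relevant to the conversion: freight — on the seller under both CIF and CFR; already in the CIF price and stays in the CFR price.
From CIF to CFR, the seller no longer bears: insurance.
CFR price = 27612.94 − 342.83 = 27270.11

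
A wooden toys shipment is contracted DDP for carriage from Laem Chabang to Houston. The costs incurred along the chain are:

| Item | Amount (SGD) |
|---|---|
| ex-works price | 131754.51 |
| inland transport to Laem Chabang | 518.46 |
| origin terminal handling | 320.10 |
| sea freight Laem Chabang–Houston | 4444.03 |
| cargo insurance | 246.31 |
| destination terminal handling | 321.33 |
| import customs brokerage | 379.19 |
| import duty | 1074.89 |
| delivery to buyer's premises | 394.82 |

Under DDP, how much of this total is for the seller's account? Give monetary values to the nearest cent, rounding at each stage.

Seller's account: SGD 139453.64

DDP: the seller bears all costs including import duty.
Seller's account: goods 131754.51 + inland to port 518.46 + origin terminal 320.10 + freight 4444.03 + insurance 246.31 + destination terminal 321.33 + brokerage 379.19 + duty 1074.89 + delivery 394.82 = 139453.64
Buyer's account: 0.00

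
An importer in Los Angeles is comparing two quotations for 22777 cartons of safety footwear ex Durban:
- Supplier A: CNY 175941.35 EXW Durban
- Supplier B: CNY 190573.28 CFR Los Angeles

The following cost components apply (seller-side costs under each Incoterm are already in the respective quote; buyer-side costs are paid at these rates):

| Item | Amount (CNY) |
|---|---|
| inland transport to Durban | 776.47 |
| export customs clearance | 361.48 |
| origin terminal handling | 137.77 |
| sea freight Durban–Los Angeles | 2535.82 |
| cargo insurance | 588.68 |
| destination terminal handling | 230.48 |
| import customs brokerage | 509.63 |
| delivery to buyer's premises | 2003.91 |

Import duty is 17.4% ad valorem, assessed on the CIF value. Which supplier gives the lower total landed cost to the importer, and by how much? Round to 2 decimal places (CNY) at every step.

Supplier A is cheaper by CNY 12703.14

Supplier A (EXW):
CIF value = EXW price + inland to port + export clearance + origin terminal + freight + insurance = 175941.35 + 776.47 + 361.48 + 137.77 + 2535.82 + 588.68 = 180341.57
Import duty = 180341.57 × 17.4% = 31379.43
Buyer bears (A): 776.47 + 361.48 + 137.77 + 2535.82 + 588.68 + 230.48 + 509.63 + 2003.91 = 7144.24
Landed cost (A) = invoice 175941.35 + 7144.24 + duty 31379.43 = 214465.02
Supplier B (CFR):
CIF value = CFR price + insurance = 190573.28 + 588.68 = 191161.96
Import duty = 191161.96 × 17.4% = 33262.18
Buyer bears (B): 588.68 + 230.48 + 509.63 + 2003.91 = 3332.70
Landed cost (B) = invoice 190573.28 + 3332.70 + duty 33262.18 = 227168.16
Difference = |214465.02 − 227168.16| = 12703.14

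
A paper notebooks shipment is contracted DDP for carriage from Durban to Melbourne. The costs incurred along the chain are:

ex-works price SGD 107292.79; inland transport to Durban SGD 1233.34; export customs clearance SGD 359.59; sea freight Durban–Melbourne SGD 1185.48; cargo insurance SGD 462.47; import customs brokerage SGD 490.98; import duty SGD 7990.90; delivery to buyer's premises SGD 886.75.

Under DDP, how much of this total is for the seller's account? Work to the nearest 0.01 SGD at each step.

Seller's account: SGD 119902.30

DDP: the seller bears all costs including import duty.
Seller's account: goods 107292.79 + inland to port 1233.34 + export clearance 359.59 + freight 1185.48 + insurance 462.47 + brokerage 490.98 + duty 7990.90 + delivery 886.75 = 119902.30
Buyer's account: 0.00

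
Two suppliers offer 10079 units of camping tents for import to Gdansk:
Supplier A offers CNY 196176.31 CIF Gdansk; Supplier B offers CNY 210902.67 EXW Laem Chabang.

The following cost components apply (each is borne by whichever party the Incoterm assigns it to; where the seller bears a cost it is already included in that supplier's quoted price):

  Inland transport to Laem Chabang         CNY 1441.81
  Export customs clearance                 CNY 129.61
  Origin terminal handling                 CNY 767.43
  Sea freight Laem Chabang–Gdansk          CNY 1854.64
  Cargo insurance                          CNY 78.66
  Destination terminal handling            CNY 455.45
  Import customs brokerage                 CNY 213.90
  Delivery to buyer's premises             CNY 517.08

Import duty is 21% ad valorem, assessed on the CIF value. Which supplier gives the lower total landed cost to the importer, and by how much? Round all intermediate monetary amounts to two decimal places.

Supplier A is cheaper by CNY 22988.19

Supplier A (CIF):
The CIF price already equals the CIF value: 196176.31
Import duty = 196176.31 × 21% = 41197.03
Buyer bears (A): 455.45 + 213.90 + 517.08 = 1186.43
Landed cost (A) = invoice 196176.31 + 1186.43 + duty 41197.03 = 238559.77
Supplier B (EXW):
CIF value = EXW price + inland to port + export clearance + origin terminal + freight + insurance = 210902.67 + 1441.81 + 129.61 + 767.43 + 1854.64 + 78.66 = 215174.82
Import duty = 215174.82 × 21% = 45186.71
Buyer bears (B): 1441.81 + 129.61 + 767.43 + 1854.64 + 78.66 + 455.45 + 213.90 + 517.08 = 5458.58
Landed cost (B) = invoice 210902.67 + 5458.58 + duty 45186.71 = 261547.96
Difference = |238559.77 − 261547.96| = 22988.19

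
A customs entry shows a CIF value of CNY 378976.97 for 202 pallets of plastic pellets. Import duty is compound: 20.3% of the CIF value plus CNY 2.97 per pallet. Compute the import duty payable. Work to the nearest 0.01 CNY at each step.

Import duty: CNY 77532.26

Ad valorem component: 378976.97 × 20.3% = 76932.32
Specific component: 202 × 2.97 = 599.94
Import duty = 76932.32 + 599.94 = 77532.26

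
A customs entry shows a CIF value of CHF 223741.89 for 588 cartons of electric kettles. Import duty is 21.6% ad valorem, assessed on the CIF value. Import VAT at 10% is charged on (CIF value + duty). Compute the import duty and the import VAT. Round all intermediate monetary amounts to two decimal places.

Import duty: CHF 48328.25; import VAT: CHF 27207.01

Import duty = 223741.89 × 21.6% = 48328.25
VAT base = CIF + duty = 223741.89 + 48328.25 = 272070.14
Import VAT = 272070.14 × 10% = 27207.01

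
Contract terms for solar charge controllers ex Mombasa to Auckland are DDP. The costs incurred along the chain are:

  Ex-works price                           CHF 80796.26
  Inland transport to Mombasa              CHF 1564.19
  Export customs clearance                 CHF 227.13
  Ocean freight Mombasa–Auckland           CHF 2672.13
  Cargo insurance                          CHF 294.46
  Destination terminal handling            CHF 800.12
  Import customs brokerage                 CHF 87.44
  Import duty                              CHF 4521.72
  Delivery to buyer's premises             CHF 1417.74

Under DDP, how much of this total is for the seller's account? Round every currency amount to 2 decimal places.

Seller's account: CHF 92381.19

DDP: the seller bears all costs including import duty.
Seller's account: goods 80796.26 + inland to port 1564.19 + export clearance 227.13 + freight 2672.13 + insurance 294.46 + destination terminal 800.12 + brokerage 87.44 + duty 4521.72 + delivery 1417.74 = 92381.19
Buyer's account: 0.00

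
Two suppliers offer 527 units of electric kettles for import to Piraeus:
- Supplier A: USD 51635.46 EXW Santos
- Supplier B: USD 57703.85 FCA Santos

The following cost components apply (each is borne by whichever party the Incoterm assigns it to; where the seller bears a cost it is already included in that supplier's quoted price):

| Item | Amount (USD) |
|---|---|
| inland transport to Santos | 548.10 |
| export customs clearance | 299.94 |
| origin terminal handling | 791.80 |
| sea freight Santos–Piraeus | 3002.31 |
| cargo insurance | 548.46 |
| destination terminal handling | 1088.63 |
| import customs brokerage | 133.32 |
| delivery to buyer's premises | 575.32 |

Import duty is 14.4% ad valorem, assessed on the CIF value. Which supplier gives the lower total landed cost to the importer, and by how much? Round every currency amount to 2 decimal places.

Supplier A (EXW):
CIF value = EXW price + inland to port + export clearance + origin terminal + freight + insurance = 51635.46 + 548.10 + 299.94 + 791.80 + 3002.31 + 548.46 = 56826.07
Import duty = 56826.07 × 14.4% = 8182.95
Buyer bears (A): 548.10 + 299.94 + 791.80 + 3002.31 + 548.46 + 1088.63 + 133.32 + 575.32 = 6987.88
Landed cost (A) = invoice 51635.46 + 6987.88 + duty 8182.95 = 66806.29
Supplier B (FCA):
CIF value = FCA price + origin terminal + freight + insurance = 57703.85 + 791.80 + 3002.31 + 548.46 = 62046.42
Import duty = 62046.42 × 14.4% = 8934.68
Buyer bears (B): 791.80 + 3002.31 + 548.46 + 1088.63 + 133.32 + 575.32 = 6139.84
Landed cost (B) = invoice 57703.85 + 6139.84 + duty 8934.68 = 72778.37
Difference = |66806.29 − 72778.37| = 5972.08

Supplier A is cheaper by USD 5972.08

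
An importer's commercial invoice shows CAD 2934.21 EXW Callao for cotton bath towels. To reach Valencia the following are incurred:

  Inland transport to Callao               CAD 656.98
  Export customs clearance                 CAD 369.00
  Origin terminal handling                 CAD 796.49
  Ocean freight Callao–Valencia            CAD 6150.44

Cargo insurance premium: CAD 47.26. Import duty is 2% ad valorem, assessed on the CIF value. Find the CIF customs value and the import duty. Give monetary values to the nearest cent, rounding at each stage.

CIF value: CAD 10954.38; import duty: CAD 219.09

CIF = EXW price + pre-shipment costs + freight + insurance
CIF = 2934.21 + 656.98 + 369.00 + 796.49 + 6150.44 + 47.26 = 10954.38
Import duty = 10954.38 × 2% = 219.09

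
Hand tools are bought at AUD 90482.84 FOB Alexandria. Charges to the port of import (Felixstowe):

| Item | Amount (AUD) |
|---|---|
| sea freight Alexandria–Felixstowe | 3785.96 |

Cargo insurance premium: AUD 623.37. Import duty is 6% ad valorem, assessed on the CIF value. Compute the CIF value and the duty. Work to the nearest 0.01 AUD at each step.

CIF value: AUD 94892.17; import duty: AUD 5693.53

CIF = FOB price + freight + insurance
CIF = 90482.84 + 3785.96 + 623.37 = 94892.17
Import duty = 94892.17 × 6% = 5693.53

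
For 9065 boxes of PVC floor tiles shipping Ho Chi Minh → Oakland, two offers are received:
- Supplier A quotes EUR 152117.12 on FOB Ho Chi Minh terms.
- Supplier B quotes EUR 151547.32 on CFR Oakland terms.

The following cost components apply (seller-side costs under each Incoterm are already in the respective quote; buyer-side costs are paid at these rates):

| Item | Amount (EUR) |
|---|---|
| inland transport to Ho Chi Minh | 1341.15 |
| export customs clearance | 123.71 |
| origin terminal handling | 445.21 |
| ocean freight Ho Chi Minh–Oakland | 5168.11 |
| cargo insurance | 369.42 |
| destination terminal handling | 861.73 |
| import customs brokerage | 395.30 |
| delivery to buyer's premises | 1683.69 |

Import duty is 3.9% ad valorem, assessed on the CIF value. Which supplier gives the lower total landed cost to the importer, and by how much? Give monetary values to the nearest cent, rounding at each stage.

Supplier B is cheaper by EUR 5961.69

Supplier A (FOB):
CIF value = FOB price + freight + insurance = 152117.12 + 5168.11 + 369.42 = 157654.65
Import duty = 157654.65 × 3.9% = 6148.53
Buyer bears (A): 5168.11 + 369.42 + 861.73 + 395.30 + 1683.69 = 8478.25
Landed cost (A) = invoice 152117.12 + 8478.25 + duty 6148.53 = 166743.90
Supplier B (CFR):
CIF value = CFR price + insurance = 151547.32 + 369.42 = 151916.74
Import duty = 151916.74 × 3.9% = 5924.75
Buyer bears (B): 369.42 + 861.73 + 395.30 + 1683.69 = 3310.14
Landed cost (B) = invoice 151547.32 + 3310.14 + duty 5924.75 = 160782.21
Difference = |166743.90 − 160782.21| = 5961.69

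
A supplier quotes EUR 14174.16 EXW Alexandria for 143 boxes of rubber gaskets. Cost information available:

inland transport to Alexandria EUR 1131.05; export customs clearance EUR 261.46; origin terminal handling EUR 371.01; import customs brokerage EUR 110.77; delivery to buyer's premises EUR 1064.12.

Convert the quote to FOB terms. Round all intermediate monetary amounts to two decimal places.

Not relevant to the conversion: brokerage, delivery — on the buyer under both terms; not part of either seller's price.
From EXW to FOB, the seller additionally bears: inland to port, export clearance, origin terminal.
FOB price = 14174.16 + 1131.05 + 261.46 + 371.01 = 15937.68

FOB price: EUR 15937.68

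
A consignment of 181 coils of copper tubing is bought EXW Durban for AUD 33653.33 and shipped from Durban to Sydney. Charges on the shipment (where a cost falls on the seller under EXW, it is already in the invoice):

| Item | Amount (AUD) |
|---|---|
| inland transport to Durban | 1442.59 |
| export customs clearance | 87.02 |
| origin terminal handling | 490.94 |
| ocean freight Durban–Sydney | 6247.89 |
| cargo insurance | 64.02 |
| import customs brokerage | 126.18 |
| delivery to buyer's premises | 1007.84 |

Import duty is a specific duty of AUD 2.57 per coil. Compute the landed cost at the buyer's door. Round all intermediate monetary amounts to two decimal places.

EXW: the seller makes goods available at their premises; the buyer bears all onward costs.
CIF value = EXW price + inland to port + export clearance + origin terminal + freight + insurance = 33653.33 + 1442.59 + 87.02 + 490.94 + 6247.89 + 64.02 = 41985.79
Import duty = 181 × 2.57 = 465.17
Buyer bears: inland to port 1442.59 + export clearance 87.02 + origin terminal 490.94 + freight 6247.89 + insurance 64.02 + brokerage 126.18 + delivery 1007.84 + duty 465.17 = 9931.65
Landed cost = invoice 33653.33 + 9931.65 = 43584.98

Total landed cost: AUD 43584.98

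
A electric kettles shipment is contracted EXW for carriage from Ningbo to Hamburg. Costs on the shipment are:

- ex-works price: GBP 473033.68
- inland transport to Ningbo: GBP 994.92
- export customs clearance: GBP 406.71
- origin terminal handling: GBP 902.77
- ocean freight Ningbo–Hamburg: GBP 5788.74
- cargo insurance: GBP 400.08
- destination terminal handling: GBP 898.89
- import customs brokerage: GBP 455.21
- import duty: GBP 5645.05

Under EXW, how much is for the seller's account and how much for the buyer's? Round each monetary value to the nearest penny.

EXW: the seller makes goods available at their premises; the buyer bears all onward costs.
Seller's account: goods 473033.68 = 473033.68
Buyer's account: inland to port 994.92 + export clearance 406.71 + origin terminal 902.77 + freight 5788.74 + insurance 400.08 + destination terminal 898.89 + brokerage 455.21 + duty 5645.05 = 15492.37

Seller: GBP 473033.68; buyer: GBP 15492.37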